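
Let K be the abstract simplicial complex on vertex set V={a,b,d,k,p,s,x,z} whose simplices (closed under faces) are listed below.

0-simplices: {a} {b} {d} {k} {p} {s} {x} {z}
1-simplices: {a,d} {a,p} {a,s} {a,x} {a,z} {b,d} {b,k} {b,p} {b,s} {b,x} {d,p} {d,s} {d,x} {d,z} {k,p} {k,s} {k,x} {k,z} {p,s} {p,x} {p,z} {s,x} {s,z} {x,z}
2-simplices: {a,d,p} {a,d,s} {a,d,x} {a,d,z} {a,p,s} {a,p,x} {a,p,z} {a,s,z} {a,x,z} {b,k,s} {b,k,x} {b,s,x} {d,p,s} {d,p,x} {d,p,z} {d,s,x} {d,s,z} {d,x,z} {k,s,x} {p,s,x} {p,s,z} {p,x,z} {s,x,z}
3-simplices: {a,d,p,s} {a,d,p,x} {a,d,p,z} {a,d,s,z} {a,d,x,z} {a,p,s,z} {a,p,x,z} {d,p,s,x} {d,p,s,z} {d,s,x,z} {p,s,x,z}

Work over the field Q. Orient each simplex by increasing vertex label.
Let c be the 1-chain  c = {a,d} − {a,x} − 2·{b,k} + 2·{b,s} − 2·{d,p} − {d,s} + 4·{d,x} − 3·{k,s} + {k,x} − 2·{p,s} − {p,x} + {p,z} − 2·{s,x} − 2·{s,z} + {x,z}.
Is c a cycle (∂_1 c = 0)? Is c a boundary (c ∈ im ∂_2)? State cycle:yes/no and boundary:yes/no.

cycle:yes boundary:yes

n_0=8 n_1=24 n_2=23 n_3=11  [Q]
∂1: piv[ad,ap,as,ax,az,bd,bk] rk=7  ker:bp,bs,bx,dp,ds,dx,dz,kp,ks,kx,kz,ps,px,pz,sx,sz,xz
∂2: piv[adp,ads,adx,adz,aps,apx,apz,asz,axz,bks,bkx,bsx,dsx] rk=13  ker:dps,dpx,dpz,dsz,dxz,ksx,psx,psz,pxz,sxz
∂3: piv[adps,adpx,adpz,adsz,adxz,apsz,apxz,dpsx,dsxz] rk=9  ker:dpsz,psxz
∂1c = 0
c vs im∂2: reduces to 0 ⇒ boundary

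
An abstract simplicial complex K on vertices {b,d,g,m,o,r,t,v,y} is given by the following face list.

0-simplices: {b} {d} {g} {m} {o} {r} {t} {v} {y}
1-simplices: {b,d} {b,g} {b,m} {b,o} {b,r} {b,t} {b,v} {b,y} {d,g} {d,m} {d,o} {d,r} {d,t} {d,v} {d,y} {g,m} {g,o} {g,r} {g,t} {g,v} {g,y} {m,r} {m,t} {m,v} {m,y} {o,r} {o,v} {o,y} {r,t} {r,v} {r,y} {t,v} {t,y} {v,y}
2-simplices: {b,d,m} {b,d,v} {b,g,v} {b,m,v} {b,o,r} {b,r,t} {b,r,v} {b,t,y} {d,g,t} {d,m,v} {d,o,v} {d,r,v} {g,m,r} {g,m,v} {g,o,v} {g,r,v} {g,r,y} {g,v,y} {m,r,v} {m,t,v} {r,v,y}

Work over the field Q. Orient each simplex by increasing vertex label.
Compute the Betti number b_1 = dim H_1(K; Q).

b_1=8

n_0=9 n_1=34 n_2=21  [Q]
∂1: piv[bd,bg,bm,bo,br,bt,bv,by] rk=8  ker:dg,dm,do,dr,dt,dv,dy,gm,go,gr,gt,gv,gy,mr,mt,mv,my,or,ov,oy,rt,rv,ry,tv,ty,vy
∂2: piv[bdm,bdv,bgv,bmv,bor,brt,brv,bty,dgt,dov,drv,gmr,gmv,gov,grv,gry,gvy,mtv] rk=18  ker:dmv,mrv,rvy
b_1=(34−8)−18=8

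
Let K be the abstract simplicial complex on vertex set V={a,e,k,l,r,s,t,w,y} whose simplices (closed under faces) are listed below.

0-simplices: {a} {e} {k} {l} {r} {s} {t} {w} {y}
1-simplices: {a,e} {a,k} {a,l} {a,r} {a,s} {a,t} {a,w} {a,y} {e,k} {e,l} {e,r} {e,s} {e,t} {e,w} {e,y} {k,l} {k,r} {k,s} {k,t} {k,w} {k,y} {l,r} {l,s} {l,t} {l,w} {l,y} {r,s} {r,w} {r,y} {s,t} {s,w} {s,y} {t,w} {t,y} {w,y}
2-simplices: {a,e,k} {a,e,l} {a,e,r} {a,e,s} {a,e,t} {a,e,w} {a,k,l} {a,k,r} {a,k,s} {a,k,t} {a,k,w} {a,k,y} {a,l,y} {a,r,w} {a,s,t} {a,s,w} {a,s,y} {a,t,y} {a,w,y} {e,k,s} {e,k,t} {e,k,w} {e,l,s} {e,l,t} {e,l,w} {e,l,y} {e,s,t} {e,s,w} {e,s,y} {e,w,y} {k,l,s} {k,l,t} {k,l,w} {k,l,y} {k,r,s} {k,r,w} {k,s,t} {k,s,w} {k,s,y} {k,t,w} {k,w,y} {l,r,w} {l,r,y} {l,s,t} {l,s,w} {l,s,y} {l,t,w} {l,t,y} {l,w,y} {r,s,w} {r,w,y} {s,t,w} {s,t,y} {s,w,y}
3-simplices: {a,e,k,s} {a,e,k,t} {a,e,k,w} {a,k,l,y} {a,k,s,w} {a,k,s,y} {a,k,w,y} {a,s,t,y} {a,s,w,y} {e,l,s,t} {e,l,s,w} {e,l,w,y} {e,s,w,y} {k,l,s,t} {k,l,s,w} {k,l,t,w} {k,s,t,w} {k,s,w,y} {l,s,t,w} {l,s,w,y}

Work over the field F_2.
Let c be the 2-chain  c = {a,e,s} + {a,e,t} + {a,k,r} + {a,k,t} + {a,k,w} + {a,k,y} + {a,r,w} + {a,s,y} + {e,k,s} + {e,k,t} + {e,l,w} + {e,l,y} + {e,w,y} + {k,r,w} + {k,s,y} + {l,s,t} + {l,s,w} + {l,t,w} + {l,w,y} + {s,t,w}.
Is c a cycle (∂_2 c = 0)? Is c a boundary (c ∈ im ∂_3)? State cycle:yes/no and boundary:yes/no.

n_0=9 n_1=35 n_2=54 n_3=20  [Z2]
∂1: piv[ae,ak,al,ar,as,at,aw,ay] rk=8  ker:ek,el,er,es,et,ew,ey,kl,kr,ks,kt,kw,ky,lr,ls,lt,lw,ly,rs,rw,ry,st,sw,sy,tw,ty,wy
∂2: piv[aek,ael,aer,aes,aet,aew,akl,akr,aks,akt,akw,aky,aly,arw,ast,asw,asy,aty,awy,els,elt,elw,ely,krs,ktw,lrw,lry] rk=27  ker:eks,ekt,ekw,est,esw,esy,ewy,kls,klt,klw,kly,krw,kst,ksw,ksy,kwy,lst,lsw,lsy,ltw,lty,lwy,rsw,rwy,stw,sty,swy
∂3: piv[aeks,aekt,aekw,akly,aksw,aksy,akwy,asty,aswy,elst,elsw,elwy,eswy,klst,klsw,kltw,kstw,lswy] rk=18  ker:kswy,lstw
∂2c = 0
c vs im∂3: residual ≠ 0 ⇒ not boundary

cycle:yes boundary:no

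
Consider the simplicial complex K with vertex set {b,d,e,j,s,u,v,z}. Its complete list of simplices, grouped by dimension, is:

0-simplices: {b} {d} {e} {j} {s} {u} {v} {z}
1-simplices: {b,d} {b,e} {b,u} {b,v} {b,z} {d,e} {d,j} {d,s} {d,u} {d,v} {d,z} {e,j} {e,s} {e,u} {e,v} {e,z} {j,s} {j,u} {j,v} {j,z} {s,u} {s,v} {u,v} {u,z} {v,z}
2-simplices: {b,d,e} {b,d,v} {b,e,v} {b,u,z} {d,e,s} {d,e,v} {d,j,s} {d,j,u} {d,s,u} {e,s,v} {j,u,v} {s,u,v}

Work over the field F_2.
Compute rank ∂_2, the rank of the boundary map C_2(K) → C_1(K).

rank∂_2=11

n_0=8 n_1=25 n_2=12  [Z2]
∂1: piv[bd,be,bu,bv,bz,dj,ds] rk=7  ker:de,du,dv,dz,ej,es,eu,ev,ez,js,ju,jv,jz,su,sv,uv,uz,vz
∂2: piv[bde,bdv,bev,buz,des,djs,dju,dsu,esv,juv,suv] rk=11  ker:dev
rk∂_2=11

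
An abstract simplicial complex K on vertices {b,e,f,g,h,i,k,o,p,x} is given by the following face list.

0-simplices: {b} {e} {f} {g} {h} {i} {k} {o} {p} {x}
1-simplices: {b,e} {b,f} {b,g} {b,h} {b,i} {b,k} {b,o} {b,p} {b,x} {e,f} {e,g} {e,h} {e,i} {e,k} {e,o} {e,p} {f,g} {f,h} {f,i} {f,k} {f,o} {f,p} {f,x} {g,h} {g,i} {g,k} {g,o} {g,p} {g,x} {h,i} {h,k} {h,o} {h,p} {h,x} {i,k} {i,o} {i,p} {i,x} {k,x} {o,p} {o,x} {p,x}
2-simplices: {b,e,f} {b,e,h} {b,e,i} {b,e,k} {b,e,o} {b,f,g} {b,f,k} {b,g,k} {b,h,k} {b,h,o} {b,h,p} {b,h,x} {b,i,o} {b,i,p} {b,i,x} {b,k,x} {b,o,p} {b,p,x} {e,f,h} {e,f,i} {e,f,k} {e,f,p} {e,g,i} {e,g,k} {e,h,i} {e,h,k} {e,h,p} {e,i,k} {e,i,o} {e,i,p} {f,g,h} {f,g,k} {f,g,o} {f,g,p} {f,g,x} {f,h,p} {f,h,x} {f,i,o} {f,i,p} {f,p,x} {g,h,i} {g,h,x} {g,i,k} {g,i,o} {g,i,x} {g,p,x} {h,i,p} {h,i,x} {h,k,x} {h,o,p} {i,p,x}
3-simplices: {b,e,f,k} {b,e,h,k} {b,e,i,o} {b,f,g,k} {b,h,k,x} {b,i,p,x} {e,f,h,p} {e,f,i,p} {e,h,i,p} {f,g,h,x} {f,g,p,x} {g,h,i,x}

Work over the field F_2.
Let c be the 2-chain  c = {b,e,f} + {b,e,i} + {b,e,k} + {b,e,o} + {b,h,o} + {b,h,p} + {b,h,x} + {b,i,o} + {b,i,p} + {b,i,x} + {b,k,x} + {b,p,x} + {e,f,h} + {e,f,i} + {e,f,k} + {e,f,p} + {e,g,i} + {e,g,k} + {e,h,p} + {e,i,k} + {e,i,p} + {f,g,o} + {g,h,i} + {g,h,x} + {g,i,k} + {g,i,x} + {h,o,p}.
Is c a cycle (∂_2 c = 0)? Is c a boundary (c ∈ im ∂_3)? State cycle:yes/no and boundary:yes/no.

cycle:no boundary:no

n_0=10 n_1=42 n_2=51 n_3=12  [Z2]
∂1: piv[be,bf,bg,bh,bi,bk,bo,bp,bx] rk=9  ker:ef,eg,eh,ei,ek,eo,ep,fg,fh,fi,fk,fo,fp,fx,gh,gi,gk,go,gp,gx,hi,hk,ho,hp,hx,ik,io,ip,ix,kx,op,ox,px
∂2: piv[bef,beh,bei,bek,beo,bfg,bfk,bgk,bhk,bho,bhp,bhx,bio,bip,bix,bkx,bop,bpx,efh,efi,efp,egi,egk,ehi,ehp,eik,fgh,fgo,fgp,fgx,fhx,fio] rk=32  ker:efk,ehk,eio,eip,fgk,fhp,fip,fpx,ghi,ghx,gik,gio,gix,gpx,hip,hix,hkx,hop,ipx
∂3: piv[befk,behk,beio,bfgk,bhkx,bipx,efhp,efip,ehip,fghx,fgpx,ghix] rk=12
∂2c = {b,f} + {b,h} + {b,o} + {b,p} + {e,f} + {e,i} + {e,o} + {e,p} + {f,g} + {f,h} + {f,i} + {f,k} + {f,o} + {f,p} + {g,o} + {h,i} + {h,p} + {i,o} + {k,x} + {o,p} + {p,x}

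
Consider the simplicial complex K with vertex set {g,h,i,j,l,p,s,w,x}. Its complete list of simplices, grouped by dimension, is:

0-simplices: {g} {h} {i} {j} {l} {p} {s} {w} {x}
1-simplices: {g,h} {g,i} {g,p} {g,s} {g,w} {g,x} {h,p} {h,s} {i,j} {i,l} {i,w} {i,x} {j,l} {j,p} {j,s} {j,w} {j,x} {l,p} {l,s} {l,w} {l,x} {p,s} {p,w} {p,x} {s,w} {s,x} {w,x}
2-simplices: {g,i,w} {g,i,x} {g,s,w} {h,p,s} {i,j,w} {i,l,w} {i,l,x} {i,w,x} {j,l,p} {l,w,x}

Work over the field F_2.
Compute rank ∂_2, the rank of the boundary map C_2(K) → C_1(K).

rank∂_2=9

n_0=9 n_1=27 n_2=10  [Z2]
∂1: piv[gh,gi,gp,gs,gw,gx,ij,il] rk=8  ker:hp,hs,iw,ix,jl,jp,js,jw,jx,lp,ls,lw,lx,ps,pw,px,sw,sx,wx
∂2: piv[giw,gix,gsw,hps,ijw,ilw,ilx,iwx,jlp] rk=9  ker:lwx
rk∂_2=9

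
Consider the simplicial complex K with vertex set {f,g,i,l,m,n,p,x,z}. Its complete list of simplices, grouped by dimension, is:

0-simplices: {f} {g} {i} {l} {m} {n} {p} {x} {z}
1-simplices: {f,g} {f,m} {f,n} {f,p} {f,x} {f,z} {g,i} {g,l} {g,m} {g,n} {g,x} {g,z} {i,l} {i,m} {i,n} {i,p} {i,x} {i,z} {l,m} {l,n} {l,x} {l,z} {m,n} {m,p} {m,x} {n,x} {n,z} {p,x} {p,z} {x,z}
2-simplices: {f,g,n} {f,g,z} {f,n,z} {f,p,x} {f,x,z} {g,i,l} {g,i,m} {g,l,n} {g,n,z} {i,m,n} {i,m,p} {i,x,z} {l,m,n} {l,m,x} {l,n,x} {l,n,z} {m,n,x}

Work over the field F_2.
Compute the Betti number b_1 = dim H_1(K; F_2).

n_0=9 n_1=30 n_2=17  [Z2]
∂1: piv[fg,fm,fn,fp,fx,fz,gi,gl] rk=8  ker:gm,gn,gx,gz,il,im,in,ip,ix,iz,lm,ln,lx,lz,mn,mp,mx,nx,nz,px,pz,xz
∂2: piv[fgn,fgz,fnz,fpx,fxz,gil,gim,gln,imn,imp,ixz,lmn,lmx,lnx,lnz] rk=15  ker:gnz,mnx
b_1=(30−8)−15=7

b_1=7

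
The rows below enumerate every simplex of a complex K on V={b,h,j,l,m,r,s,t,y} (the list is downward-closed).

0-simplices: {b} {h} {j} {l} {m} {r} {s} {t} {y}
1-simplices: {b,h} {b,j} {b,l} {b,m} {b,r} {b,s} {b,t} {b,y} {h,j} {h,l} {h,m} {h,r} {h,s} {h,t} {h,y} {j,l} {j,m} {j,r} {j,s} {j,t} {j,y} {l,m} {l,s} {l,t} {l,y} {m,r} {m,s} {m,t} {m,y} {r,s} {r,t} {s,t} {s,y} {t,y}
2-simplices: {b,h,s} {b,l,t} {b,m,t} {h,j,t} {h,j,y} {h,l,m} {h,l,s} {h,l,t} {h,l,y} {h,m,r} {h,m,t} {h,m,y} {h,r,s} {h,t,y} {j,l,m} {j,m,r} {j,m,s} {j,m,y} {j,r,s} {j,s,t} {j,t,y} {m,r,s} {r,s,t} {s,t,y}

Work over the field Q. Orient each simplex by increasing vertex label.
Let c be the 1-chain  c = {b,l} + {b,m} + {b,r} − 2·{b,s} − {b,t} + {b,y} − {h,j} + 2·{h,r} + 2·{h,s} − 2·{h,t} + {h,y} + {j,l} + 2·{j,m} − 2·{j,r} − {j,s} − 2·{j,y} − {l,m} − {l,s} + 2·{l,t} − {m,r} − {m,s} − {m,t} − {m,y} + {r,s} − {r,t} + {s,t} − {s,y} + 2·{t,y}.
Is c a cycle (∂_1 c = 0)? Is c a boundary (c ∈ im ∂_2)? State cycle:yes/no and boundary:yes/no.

cycle:no boundary:no

n_0=9 n_1=34 n_2=24  [Q]
∂1: piv[bh,bj,bl,bm,br,bs,bt,by] rk=8  ker:hj,hl,hm,hr,hs,ht,hy,jl,jm,jr,js,jt,jy,lm,ls,lt,ly,mr,ms,mt,my,rs,rt,st,sy,ty
∂2: piv[bhs,blt,bmt,hjt,hjy,hlm,hls,hlt,hly,hmr,hmt,hmy,hrs,hty,jlm,jmr,jms,jmy,jrs,jst,rst,sty] rk=22  ker:jty,mrs
∂1c = −{b} − 2·{h} + {j} + 2·{l} + 6·{m} − 2·{s} − 4·{t}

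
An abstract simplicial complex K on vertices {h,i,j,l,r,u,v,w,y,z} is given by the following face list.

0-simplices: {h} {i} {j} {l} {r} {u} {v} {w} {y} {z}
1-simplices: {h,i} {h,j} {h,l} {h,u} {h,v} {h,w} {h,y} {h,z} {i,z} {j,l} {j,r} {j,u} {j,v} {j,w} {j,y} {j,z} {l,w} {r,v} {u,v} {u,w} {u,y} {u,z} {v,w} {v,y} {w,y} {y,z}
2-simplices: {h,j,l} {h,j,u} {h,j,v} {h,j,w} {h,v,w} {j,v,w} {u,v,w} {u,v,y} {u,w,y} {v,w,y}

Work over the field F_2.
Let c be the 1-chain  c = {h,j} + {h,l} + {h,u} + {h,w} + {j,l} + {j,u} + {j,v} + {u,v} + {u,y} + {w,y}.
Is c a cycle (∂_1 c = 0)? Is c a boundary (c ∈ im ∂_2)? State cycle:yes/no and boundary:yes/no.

n_0=10 n_1=26 n_2=10  [Z2]
∂1: piv[hi,hj,hl,hu,hv,hw,hy,hz,jr] rk=9  ker:iz,jl,ju,jv,jw,jy,jz,lw,rv,uv,uw,uy,uz,vw,vy,wy,yz
∂2: piv[hjl,hju,hjv,hjw,hvw,uvw,uvy,uwy] rk=8  ker:jvw,vwy
∂1c = 0
c vs im∂2: reduces to 0 ⇒ boundary

cycle:yes boundary:yes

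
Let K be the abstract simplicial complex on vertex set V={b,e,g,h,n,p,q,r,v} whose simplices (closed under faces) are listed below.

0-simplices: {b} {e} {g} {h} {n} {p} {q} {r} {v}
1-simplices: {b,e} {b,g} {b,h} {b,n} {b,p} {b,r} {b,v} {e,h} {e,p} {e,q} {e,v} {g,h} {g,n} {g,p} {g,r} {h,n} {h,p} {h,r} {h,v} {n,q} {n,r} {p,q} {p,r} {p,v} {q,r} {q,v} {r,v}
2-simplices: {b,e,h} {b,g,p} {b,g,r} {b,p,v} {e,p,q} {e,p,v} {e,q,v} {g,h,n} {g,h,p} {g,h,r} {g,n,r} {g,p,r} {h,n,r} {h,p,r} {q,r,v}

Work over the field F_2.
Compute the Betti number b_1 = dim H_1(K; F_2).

n_0=9 n_1=27 n_2=15  [Z2]
∂1: piv[be,bg,bh,bn,bp,br,bv,eq] rk=8  ker:eh,ep,ev,gh,gn,gp,gr,hn,hp,hr,hv,nq,nr,pq,pr,pv,qr,qv,rv
∂2: piv[beh,bgp,bgr,bpv,epq,epv,eqv,ghn,ghp,ghr,gnr,gpr,qrv] rk=13  ker:hnr,hpr
b_1=(27−8)−13=6

b_1=6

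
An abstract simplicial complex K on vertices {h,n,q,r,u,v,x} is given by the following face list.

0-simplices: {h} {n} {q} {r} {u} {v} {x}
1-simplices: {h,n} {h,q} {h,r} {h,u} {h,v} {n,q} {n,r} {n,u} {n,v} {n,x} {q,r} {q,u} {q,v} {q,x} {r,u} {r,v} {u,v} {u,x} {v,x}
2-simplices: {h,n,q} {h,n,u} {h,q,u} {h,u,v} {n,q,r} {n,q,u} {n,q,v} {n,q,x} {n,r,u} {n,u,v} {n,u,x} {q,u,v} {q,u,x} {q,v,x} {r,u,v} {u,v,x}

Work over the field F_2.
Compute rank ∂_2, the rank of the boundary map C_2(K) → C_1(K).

n_0=7 n_1=19 n_2=16  [Z2]
∂1: piv[hn,hq,hr,hu,hv,nx] rk=6  ker:nq,nr,nu,nv,qr,qu,qv,qx,ru,rv,uv,ux,vx
∂2: piv[hnq,hnu,hqu,huv,nqr,nqv,nqx,nru,nuv,nux,qvx,ruv] rk=12  ker:nqu,quv,qux,uvx
rk∂_2=12

rank∂_2=12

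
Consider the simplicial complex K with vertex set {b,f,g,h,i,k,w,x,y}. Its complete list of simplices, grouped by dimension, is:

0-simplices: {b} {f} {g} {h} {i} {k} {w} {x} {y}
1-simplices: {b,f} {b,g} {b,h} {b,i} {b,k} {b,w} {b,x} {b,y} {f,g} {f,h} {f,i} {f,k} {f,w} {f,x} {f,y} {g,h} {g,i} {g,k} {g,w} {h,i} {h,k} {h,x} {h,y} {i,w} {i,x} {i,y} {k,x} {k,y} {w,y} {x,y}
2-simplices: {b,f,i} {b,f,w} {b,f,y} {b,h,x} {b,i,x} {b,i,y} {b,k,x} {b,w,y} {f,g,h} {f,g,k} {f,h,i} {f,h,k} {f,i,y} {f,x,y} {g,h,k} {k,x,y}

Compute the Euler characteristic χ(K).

χ(K)=-5

n_0=9 n_1=30 n_2=16
χ=+9−30+16=-5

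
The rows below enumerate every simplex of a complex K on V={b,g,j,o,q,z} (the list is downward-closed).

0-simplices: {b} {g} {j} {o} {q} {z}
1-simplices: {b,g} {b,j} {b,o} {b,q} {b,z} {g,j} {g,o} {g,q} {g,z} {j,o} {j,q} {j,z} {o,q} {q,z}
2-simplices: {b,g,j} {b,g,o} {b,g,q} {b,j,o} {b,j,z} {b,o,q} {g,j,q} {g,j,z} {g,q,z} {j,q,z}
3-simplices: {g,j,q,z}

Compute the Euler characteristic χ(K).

χ(K)=1

n_0=6 n_1=14 n_2=10 n_3=1
χ=+6−14+10−1=1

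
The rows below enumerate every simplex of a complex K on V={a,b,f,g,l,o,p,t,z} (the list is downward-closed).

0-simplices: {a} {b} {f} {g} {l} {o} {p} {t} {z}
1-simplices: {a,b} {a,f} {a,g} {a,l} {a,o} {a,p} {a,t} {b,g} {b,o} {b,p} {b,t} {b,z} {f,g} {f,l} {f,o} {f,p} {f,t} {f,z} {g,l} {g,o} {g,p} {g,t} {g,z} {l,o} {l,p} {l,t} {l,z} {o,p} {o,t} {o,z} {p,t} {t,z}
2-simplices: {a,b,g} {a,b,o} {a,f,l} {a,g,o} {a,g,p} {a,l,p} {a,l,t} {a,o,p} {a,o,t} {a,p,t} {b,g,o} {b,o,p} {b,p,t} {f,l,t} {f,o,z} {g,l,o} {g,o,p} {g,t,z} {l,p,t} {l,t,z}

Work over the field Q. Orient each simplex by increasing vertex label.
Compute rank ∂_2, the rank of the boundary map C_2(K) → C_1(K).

rank∂_2=17

n_0=9 n_1=32 n_2=20  [Q]
∂1: piv[ab,af,ag,al,ao,ap,at,bz] rk=8  ker:bg,bo,bp,bt,fg,fl,fo,fp,ft,fz,gl,go,gp,gt,gz,lo,lp,lt,lz,op,ot,oz,pt,tz
∂2: piv[abg,abo,afl,ago,agp,alp,alt,aop,aot,apt,bop,bpt,flt,foz,glo,gtz,ltz] rk=17  ker:bgo,gop,lpt
rk∂_2=17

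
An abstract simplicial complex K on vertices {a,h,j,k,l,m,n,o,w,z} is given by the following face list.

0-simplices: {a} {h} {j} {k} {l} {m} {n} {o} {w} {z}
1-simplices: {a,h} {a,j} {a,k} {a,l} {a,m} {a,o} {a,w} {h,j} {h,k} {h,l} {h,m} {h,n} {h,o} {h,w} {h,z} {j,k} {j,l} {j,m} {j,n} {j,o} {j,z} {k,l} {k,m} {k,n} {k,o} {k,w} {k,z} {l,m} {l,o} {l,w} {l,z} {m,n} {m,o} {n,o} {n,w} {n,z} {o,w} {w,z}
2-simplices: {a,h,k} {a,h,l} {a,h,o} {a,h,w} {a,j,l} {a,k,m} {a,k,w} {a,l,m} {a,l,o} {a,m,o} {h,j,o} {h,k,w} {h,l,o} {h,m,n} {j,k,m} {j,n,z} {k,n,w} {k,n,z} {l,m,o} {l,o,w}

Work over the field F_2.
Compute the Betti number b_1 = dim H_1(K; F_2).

b_1=12

n_0=10 n_1=38 n_2=20  [Z2]
∂1: piv[ah,aj,ak,al,am,ao,aw,hn,hz] rk=9  ker:hj,hk,hl,hm,ho,hw,jk,jl,jm,jn,jo,jz,kl,km,kn,ko,kw,kz,lm,lo,lw,lz,mn,mo,no,nw,nz,ow,wz
∂2: piv[ahk,ahl,aho,ahw,ajl,akm,akw,alm,alo,amo,hjo,hmn,jkm,jnz,knw,knz,low] rk=17  ker:hkw,hlo,lmo
b_1=(38−9)−17=12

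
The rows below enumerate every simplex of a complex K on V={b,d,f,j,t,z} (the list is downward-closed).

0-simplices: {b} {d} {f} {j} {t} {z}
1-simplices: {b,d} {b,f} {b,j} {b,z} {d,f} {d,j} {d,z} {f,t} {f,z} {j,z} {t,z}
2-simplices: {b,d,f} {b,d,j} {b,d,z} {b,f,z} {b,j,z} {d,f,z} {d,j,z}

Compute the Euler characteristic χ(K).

χ(K)=2

n_0=6 n_1=11 n_2=7
χ=+6−11+7=2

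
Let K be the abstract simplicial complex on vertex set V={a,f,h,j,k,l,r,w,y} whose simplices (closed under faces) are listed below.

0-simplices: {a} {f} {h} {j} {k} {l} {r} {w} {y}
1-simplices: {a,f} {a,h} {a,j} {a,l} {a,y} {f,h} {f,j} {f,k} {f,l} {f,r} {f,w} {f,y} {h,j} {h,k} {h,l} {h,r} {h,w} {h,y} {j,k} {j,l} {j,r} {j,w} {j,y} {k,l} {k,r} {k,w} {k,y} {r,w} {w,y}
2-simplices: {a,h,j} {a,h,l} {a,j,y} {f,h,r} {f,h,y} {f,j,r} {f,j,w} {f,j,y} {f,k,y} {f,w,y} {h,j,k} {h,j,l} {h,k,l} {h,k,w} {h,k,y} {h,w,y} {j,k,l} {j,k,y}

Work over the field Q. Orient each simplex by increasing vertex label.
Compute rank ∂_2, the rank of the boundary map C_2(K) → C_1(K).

rank∂_2=17

n_0=9 n_1=29 n_2=18  [Q]
∂1: piv[af,ah,aj,al,ay,fk,fr,fw] rk=8  ker:fh,fj,fl,fy,hj,hk,hl,hr,hw,hy,jk,jl,jr,jw,jy,kl,kr,kw,ky,rw,wy
∂2: piv[ahj,ahl,ajy,fhr,fhy,fjr,fjw,fjy,fky,fwy,hjk,hjl,hkl,hkw,hky,hwy,jky] rk=17  ker:jkl
rk∂_2=17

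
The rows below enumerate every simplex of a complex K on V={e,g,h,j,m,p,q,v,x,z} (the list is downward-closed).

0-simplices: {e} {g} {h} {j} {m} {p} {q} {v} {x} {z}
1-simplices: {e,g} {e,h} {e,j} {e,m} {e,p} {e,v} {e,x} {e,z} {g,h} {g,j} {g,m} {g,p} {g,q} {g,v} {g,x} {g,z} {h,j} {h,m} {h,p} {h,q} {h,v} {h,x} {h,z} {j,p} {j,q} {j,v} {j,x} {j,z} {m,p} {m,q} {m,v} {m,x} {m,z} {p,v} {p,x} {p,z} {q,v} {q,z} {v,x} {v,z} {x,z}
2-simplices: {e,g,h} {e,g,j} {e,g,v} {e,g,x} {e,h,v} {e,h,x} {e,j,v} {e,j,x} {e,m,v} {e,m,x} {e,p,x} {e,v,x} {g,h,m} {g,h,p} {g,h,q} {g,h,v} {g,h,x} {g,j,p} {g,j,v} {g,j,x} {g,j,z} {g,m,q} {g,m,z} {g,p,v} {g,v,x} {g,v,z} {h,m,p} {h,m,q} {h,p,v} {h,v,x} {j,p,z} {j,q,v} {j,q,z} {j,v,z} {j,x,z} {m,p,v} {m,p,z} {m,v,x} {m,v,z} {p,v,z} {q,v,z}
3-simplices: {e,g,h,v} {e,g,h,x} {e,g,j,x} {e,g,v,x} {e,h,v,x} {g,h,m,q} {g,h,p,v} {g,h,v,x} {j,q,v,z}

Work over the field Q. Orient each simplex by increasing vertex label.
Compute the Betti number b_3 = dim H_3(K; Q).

b_3=1

n_0=10 n_1=41 n_2=41 n_3=9  [Q]
∂1: piv[eg,eh,ej,em,ep,ev,ex,ez,gq] rk=9  ker:gh,gj,gm,gp,gv,gx,gz,hj,hm,hp,hq,hv,hx,hz,jp,jq,jv,jx,jz,mp,mq,mv,mx,mz,pv,px,pz,qv,qz,vx,vz,xz
∂2: piv[egh,egj,egv,egx,ehv,ehx,ejv,ejx,emv,emx,epx,evx,ghm,ghp,ghq,gjp,gjz,gmq,gmz,gpv,gvz,hmp,jpz,jqv,jqz,jxz,mpv] rk=27  ker:ghv,ghx,gjv,gjx,gvx,hmq,hpv,hvx,jvz,mpz,mvx,mvz,pvz,qvz
∂3: piv[eghv,eghx,egjx,egvx,ehvx,ghmq,ghpv,jqvz] rk=8  ker:ghvx
b_3=(9−8)−0=1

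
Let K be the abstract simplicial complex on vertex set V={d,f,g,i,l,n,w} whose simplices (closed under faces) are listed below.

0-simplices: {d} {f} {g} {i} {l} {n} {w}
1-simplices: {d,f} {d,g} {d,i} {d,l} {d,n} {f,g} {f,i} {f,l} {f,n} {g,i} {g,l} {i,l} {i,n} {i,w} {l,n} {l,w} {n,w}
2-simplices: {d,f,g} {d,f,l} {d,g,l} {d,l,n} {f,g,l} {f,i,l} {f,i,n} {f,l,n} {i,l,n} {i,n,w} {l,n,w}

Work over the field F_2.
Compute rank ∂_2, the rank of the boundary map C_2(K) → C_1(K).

rank∂_2=9

n_0=7 n_1=17 n_2=11  [Z2]
∂1: piv[df,dg,di,dl,dn,iw] rk=6  ker:fg,fi,fl,fn,gi,gl,il,in,ln,lw,nw
∂2: piv[dfg,dfl,dgl,dln,fil,fin,fln,inw,lnw] rk=9  ker:fgl,iln
rk∂_2=9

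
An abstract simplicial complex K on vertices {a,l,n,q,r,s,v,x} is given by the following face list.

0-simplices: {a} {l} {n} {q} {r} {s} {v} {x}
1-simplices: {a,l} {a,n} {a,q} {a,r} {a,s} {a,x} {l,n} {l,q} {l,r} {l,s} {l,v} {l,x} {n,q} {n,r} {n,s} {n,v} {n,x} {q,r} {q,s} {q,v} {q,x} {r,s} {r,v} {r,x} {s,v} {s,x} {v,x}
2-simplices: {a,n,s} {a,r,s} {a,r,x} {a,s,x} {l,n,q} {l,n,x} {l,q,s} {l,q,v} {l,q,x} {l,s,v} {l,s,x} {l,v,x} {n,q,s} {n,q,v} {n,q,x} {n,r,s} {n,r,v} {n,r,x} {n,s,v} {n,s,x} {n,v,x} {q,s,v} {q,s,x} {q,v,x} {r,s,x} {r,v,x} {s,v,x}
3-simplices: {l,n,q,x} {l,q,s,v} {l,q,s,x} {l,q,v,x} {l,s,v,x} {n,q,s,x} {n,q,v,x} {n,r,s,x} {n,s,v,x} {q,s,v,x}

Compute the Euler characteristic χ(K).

n_0=8 n_1=27 n_2=27 n_3=10
χ=+8−27+27−10=-2

χ(K)=-2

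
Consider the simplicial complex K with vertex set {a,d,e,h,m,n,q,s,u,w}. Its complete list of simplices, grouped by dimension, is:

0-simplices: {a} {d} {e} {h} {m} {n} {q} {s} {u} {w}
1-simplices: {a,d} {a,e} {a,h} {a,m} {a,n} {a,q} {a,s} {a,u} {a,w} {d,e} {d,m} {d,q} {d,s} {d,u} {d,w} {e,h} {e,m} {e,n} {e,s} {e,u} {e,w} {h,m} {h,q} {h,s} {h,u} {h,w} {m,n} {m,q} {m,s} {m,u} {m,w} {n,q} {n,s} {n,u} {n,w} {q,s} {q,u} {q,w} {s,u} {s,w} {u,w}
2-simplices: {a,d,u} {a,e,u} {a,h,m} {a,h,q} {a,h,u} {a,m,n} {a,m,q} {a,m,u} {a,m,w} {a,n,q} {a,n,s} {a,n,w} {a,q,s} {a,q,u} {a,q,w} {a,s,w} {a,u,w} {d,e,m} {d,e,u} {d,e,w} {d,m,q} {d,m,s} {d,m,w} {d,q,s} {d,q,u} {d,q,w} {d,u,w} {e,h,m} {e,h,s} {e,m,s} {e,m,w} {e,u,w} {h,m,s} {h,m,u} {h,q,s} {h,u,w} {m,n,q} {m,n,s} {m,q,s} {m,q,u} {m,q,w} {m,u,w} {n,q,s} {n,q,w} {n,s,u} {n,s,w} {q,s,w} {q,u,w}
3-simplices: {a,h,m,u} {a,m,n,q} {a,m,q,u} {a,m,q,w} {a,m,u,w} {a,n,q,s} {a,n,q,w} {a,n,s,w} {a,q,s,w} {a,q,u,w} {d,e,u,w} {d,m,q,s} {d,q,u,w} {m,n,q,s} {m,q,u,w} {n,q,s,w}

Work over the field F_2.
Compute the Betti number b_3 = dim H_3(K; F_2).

n_0=10 n_1=41 n_2=48 n_3=16  [Z2]
∂1: piv[ad,ae,ah,am,an,aq,as,au,aw] rk=9  ker:de,dm,dq,ds,du,dw,eh,em,en,es,eu,ew,hm,hq,hs,hu,hw,mn,mq,ms,mu,mw,nq,ns,nu,nw,qs,qu,qw,su,sw,uw
∂2: piv[adu,aeu,ahm,ahq,ahu,amn,amq,amu,amw,anq,ans,anw,aqs,aqu,aqw,asw,auw,dem,deu,dew,dmq,dms,dmw,dqs,dqu,ehm,ehs,ems,huw,nsu] rk=30  ker:dqw,duw,emw,euw,hms,hmu,hqs,mnq,mns,mqs,mqu,mqw,muw,nqs,nqw,nsw,qsw,quw
∂3: piv[ahmu,amnq,amqu,amqw,amuw,anqs,anqw,answ,aqsw,aquw,deuw,dmqs,dquw,mnqs] rk=14  ker:mquw,nqsw
b_3=(16−14)−0=2

b_3=2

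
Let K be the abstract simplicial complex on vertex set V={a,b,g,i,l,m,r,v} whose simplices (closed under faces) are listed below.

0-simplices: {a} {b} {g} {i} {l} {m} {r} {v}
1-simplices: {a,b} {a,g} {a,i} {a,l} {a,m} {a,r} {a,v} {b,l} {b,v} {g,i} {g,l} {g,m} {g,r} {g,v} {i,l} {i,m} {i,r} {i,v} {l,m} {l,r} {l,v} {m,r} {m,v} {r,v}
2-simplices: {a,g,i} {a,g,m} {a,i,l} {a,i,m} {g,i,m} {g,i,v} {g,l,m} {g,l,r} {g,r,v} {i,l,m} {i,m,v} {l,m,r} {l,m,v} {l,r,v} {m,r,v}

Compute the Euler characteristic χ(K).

χ(K)=-1

n_0=8 n_1=24 n_2=15
χ=+8−24+15=-1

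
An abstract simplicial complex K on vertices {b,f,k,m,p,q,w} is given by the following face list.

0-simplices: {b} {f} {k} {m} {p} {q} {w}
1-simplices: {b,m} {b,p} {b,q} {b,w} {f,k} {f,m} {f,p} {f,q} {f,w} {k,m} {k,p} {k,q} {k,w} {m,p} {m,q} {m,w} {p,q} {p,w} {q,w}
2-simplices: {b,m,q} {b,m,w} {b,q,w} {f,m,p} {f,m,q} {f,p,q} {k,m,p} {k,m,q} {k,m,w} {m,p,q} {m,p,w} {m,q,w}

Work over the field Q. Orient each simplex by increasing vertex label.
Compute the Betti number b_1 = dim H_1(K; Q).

n_0=7 n_1=19 n_2=12  [Q]
∂1: piv[bm,bp,bq,bw,fk,fm] rk=6  ker:fp,fq,fw,km,kp,kq,kw,mp,mq,mw,pq,pw,qw
∂2: piv[bmq,bmw,bqw,fmp,fmq,fpq,kmp,kmq,kmw,mpw] rk=10  ker:mpq,mqw
b_1=(19−6)−10=3

b_1=3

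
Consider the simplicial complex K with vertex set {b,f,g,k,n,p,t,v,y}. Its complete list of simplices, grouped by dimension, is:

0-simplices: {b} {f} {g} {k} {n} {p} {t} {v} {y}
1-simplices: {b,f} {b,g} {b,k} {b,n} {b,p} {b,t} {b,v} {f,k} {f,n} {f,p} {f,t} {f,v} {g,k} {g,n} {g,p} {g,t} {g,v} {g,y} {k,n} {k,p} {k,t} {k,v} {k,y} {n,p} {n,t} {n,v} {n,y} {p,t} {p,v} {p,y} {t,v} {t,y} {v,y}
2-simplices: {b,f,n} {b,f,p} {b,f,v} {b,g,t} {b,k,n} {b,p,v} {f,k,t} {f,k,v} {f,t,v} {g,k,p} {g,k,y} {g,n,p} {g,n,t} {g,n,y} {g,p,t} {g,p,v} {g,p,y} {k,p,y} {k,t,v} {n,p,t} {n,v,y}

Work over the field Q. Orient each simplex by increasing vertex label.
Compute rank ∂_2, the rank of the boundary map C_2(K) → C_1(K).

rank∂_2=18

n_0=9 n_1=33 n_2=21  [Q]
∂1: piv[bf,bg,bk,bn,bp,bt,bv,gy] rk=8  ker:fk,fn,fp,ft,fv,gk,gn,gp,gt,gv,kn,kp,kt,kv,ky,np,nt,nv,ny,pt,pv,py,tv,ty,vy
∂2: piv[bfn,bfp,bfv,bgt,bkn,bpv,fkt,fkv,ftv,gkp,gky,gnp,gnt,gny,gpt,gpv,gpy,nvy] rk=18  ker:kpy,ktv,npt
rk∂_2=18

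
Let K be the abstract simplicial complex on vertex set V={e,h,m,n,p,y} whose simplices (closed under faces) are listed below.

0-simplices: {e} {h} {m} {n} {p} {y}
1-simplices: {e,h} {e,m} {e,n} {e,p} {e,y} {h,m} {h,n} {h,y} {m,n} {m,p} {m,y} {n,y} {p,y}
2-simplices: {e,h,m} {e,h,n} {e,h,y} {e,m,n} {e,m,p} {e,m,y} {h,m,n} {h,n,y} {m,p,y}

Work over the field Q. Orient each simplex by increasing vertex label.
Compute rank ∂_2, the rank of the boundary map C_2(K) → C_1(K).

n_0=6 n_1=13 n_2=9  [Q]
∂1: piv[eh,em,en,ep,ey] rk=5  ker:hm,hn,hy,mn,mp,my,ny,py
∂2: piv[ehm,ehn,ehy,emn,emp,emy,hny,mpy] rk=8  ker:hmn
rk∂_2=8

rank∂_2=8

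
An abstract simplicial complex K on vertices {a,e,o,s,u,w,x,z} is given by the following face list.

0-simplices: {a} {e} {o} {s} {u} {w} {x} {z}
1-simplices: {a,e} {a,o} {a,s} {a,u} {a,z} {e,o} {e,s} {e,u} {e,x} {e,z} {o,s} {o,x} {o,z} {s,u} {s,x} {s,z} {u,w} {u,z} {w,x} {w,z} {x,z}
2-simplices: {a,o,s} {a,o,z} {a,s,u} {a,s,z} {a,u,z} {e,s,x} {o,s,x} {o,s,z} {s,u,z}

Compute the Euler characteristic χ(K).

χ(K)=-4

n_0=8 n_1=21 n_2=9
χ=+8−21+9=-4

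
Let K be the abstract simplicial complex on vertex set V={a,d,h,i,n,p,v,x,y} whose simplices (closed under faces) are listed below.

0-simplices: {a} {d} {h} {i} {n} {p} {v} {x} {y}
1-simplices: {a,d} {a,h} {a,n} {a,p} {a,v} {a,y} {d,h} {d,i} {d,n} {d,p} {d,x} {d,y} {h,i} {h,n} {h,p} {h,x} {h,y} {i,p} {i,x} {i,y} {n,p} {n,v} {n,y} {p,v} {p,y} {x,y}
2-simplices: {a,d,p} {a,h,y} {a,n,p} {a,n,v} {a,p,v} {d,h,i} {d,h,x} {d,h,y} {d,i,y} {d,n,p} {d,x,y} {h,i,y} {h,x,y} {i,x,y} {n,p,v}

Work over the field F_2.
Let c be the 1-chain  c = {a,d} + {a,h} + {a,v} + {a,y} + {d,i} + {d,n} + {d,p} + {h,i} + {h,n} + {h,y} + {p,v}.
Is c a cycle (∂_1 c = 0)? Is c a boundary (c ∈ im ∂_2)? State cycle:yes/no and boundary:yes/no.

cycle:yes boundary:no

n_0=9 n_1=26 n_2=15  [Z2]
∂1: piv[ad,ah,an,ap,av,ay,di,dx] rk=8  ker:dh,dn,dp,dy,hi,hn,hp,hx,hy,ip,ix,iy,np,nv,ny,pv,py,xy
∂2: piv[adp,ahy,anp,anv,apv,dhi,dhx,dhy,diy,dnp,dxy,ixy] rk=12  ker:hiy,hxy,npv
∂1c = 0
c vs im∂2: residual ≠ 0 ⇒ not boundary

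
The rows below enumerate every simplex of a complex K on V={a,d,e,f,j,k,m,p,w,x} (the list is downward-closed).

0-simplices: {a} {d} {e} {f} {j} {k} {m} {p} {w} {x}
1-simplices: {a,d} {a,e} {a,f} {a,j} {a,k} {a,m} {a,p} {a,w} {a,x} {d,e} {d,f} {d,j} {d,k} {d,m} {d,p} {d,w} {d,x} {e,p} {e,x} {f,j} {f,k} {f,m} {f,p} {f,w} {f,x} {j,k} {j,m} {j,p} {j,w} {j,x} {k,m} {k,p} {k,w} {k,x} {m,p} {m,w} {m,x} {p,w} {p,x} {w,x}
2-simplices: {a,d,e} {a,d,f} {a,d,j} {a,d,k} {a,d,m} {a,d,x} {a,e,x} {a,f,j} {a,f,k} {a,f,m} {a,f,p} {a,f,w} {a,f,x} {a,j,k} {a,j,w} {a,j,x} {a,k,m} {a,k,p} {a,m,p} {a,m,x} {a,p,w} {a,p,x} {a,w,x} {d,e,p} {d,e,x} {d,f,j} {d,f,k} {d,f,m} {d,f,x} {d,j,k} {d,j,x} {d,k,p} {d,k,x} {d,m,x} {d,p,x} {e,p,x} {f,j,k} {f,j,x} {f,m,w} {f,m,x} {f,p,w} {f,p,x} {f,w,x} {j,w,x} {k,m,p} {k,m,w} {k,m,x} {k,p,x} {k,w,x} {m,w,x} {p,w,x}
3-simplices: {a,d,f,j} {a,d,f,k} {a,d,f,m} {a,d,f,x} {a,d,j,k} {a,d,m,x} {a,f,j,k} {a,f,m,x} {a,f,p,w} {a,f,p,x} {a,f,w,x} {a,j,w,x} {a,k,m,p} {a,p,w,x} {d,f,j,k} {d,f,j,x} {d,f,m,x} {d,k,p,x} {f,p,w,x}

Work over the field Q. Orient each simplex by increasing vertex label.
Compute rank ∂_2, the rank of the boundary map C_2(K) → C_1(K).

rank∂_2=28

n_0=10 n_1=40 n_2=51 n_3=19  [Q]
∂1: piv[ad,ae,af,aj,ak,am,ap,aw,ax] rk=9  ker:de,df,dj,dk,dm,dp,dw,dx,ep,ex,fj,fk,fm,fp,fw,fx,jk,jm,jp,jw,jx,km,kp,kw,kx,mp,mw,mx,pw,px,wx
∂2: piv[ade,adf,adj,adk,adm,adx,aex,afj,afk,afm,afp,afw,afx,ajk,ajw,ajx,akm,akp,amp,amx,apw,apx,awx,dep,dkp,dkx,fmw,kmw] rk=28  ker:dex,dfj,dfk,dfm,dfx,djk,djx,dmx,dpx,epx,fjk,fjx,fmx,fpw,fpx,fwx,jwx,kmp,kmx,kpx,kwx,mwx,pwx
∂3: piv[adfj,adfk,adfm,adfx,adjk,admx,afjk,afmx,afpw,afpx,afwx,ajwx,akmp,apwx,dfjx,dkpx] rk=16  ker:dfjk,dfmx,fpwx
rk∂_2=28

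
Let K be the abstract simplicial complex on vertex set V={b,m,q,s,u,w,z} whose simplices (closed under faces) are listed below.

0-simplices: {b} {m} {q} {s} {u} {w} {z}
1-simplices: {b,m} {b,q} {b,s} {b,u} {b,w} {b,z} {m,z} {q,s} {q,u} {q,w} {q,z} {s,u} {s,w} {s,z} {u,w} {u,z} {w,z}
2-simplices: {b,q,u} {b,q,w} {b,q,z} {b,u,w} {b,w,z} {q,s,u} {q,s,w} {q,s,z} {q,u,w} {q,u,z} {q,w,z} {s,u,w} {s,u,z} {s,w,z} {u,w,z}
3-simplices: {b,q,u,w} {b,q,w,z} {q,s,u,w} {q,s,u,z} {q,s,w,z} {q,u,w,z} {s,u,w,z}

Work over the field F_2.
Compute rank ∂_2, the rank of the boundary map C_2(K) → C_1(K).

rank∂_2=9

n_0=7 n_1=17 n_2=15 n_3=7  [Z2]
∂1: piv[bm,bq,bs,bu,bw,bz] rk=6  ker:mz,qs,qu,qw,qz,su,sw,sz,uw,uz,wz
∂2: piv[bqu,bqw,bqz,buw,bwz,qsu,qsw,qsz,quz] rk=9  ker:quw,qwz,suw,suz,swz,uwz
∂3: piv[bquw,bqwz,qsuw,qsuz,qswz,quwz] rk=6  ker:suwz
rk∂_2=9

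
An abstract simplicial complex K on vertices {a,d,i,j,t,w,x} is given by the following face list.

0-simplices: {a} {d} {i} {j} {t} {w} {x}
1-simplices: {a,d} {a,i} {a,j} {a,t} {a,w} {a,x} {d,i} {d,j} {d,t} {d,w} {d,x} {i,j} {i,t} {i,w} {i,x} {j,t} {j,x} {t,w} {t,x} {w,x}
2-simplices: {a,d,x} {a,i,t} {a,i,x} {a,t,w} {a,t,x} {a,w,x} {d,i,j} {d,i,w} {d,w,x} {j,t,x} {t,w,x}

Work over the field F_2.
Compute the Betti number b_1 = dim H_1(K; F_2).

n_0=7 n_1=20 n_2=11  [Z2]
∂1: piv[ad,ai,aj,at,aw,ax] rk=6  ker:di,dj,dt,dw,dx,ij,it,iw,ix,jt,jx,tw,tx,wx
∂2: piv[adx,ait,aix,atw,atx,awx,dij,diw,dwx,jtx] rk=10  ker:twx
b_1=(20−6)−10=4

b_1=4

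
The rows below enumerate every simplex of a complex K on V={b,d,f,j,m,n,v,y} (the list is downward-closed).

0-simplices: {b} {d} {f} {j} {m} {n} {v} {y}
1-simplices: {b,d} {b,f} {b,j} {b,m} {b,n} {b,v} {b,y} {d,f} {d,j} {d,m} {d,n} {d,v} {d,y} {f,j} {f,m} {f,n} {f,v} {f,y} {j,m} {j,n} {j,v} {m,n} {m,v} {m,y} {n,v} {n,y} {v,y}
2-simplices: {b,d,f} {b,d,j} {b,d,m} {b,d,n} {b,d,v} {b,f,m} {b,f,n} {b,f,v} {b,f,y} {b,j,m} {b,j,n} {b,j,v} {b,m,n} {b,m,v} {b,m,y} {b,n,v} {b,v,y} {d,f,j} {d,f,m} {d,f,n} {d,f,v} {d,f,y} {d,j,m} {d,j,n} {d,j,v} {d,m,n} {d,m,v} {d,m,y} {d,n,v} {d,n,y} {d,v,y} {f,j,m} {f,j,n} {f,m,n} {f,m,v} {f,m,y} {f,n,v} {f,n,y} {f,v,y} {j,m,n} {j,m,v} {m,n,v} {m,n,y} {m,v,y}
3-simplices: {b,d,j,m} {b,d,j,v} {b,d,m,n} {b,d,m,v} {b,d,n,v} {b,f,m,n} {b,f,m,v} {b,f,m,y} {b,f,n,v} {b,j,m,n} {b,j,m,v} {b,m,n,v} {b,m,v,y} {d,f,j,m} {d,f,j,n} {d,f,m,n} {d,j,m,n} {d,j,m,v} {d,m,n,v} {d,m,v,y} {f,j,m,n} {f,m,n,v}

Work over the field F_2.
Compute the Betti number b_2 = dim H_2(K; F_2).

b_2=6

n_0=8 n_1=27 n_2=44 n_3=22  [Z2]
∂1: piv[bd,bf,bj,bm,bn,bv,by] rk=7  ker:df,dj,dm,dn,dv,dy,fj,fm,fn,fv,fy,jm,jn,jv,mn,mv,my,nv,ny,vy
∂2: piv[bdf,bdj,bdm,bdn,bdv,bfm,bfn,bfv,bfy,bjm,bjn,bjv,bmn,bmv,bmy,bnv,bvy,dfj,dfy,dny] rk=20  ker:dfm,dfn,dfv,djm,djn,djv,dmn,dmv,dmy,dnv,dvy,fjm,fjn,fmn,fmv,fmy,fnv,fny,fvy,jmn,jmv,mnv,mny,mvy
∂3: piv[bdjm,bdjv,bdmn,bdmv,bdnv,bfmn,bfmv,bfmy,bfnv,bjmn,bjmv,bmnv,bmvy,dfjm,dfjn,dfmn,djmn,dmvy] rk=18  ker:djmv,dmnv,fjmn,fmnv
b_2=(44−20)−18=6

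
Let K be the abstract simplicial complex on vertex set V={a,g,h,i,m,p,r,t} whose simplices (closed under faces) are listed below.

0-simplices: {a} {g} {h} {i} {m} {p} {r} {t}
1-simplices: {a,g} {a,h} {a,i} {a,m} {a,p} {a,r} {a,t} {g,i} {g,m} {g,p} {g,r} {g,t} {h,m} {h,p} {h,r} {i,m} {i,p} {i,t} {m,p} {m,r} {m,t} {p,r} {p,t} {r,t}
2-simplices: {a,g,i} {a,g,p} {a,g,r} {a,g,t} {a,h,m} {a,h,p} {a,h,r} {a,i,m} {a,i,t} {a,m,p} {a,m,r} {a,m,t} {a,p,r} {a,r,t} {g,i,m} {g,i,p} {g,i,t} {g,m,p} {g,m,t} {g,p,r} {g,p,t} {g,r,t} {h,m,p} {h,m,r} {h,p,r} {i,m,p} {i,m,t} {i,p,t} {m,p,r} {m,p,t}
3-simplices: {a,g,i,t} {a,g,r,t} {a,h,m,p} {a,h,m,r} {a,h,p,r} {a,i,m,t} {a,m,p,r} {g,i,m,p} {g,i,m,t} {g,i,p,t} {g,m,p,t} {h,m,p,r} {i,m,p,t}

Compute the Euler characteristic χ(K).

χ(K)=1

n_0=8 n_1=24 n_2=30 n_3=13
χ=+8−24+30−13=1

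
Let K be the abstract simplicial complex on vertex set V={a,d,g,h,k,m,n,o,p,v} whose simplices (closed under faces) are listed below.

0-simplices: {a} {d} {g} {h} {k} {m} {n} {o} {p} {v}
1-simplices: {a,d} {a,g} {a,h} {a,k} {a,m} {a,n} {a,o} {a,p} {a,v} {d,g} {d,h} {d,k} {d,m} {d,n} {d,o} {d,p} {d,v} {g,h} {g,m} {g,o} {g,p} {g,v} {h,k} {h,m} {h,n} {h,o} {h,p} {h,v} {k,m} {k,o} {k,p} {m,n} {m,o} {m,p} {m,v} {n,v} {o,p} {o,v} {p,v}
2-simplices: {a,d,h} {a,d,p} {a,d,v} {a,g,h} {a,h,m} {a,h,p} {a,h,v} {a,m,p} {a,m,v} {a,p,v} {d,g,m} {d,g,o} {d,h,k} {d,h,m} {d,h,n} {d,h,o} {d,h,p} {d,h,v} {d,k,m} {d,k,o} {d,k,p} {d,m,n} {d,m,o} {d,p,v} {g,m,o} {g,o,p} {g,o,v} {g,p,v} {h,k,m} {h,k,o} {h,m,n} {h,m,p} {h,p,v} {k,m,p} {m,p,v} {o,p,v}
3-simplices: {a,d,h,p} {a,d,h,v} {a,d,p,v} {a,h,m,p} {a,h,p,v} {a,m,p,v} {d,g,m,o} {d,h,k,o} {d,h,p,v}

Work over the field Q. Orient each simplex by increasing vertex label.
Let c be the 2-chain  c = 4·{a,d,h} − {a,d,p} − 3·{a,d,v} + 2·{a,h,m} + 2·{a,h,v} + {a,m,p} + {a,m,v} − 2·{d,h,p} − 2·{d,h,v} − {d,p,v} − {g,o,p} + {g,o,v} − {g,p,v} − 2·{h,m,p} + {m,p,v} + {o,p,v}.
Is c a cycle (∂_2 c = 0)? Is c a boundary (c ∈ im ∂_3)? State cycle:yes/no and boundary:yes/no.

n_0=10 n_1=39 n_2=36 n_3=9  [Q]
∂1: piv[ad,ag,ah,ak,am,an,ao,ap,av] rk=9  ker:dg,dh,dk,dm,dn,do,dp,dv,gh,gm,go,gp,gv,hk,hm,hn,ho,hp,hv,km,ko,kp,mn,mo,mp,mv,nv,op,ov,pv
∂2: piv[adh,adp,adv,agh,ahm,ahp,ahv,amp,amv,apv,dgm,dgo,dhk,dhm,dhn,dho,dkm,dko,dkp,dmn,dmo,gop,gov,gpv] rk=24  ker:dhp,dhv,dpv,gmo,hkm,hko,hmn,hmp,hpv,kmp,mpv,opv
∂3: piv[adhp,adhv,adpv,ahmp,ahpv,ampv,dgmo,dhko] rk=8  ker:dhpv
∂2c = 0
c vs im∂3: residual ≠ 0 ⇒ not boundary

cycle:yes boundary:no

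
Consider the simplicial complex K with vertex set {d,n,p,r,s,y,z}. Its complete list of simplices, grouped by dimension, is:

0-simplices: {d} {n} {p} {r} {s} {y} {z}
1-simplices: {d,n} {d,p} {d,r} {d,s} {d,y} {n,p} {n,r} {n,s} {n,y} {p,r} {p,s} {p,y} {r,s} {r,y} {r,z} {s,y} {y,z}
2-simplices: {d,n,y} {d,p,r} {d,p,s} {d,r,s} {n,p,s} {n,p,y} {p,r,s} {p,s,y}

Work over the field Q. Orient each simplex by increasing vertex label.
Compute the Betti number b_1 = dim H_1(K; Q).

n_0=7 n_1=17 n_2=8  [Q]
∂1: piv[dn,dp,dr,ds,dy,rz] rk=6  ker:np,nr,ns,ny,pr,ps,py,rs,ry,sy,yz
∂2: piv[dny,dpr,dps,drs,nps,npy,psy] rk=7  ker:prs
b_1=(17−6)−7=4

b_1=4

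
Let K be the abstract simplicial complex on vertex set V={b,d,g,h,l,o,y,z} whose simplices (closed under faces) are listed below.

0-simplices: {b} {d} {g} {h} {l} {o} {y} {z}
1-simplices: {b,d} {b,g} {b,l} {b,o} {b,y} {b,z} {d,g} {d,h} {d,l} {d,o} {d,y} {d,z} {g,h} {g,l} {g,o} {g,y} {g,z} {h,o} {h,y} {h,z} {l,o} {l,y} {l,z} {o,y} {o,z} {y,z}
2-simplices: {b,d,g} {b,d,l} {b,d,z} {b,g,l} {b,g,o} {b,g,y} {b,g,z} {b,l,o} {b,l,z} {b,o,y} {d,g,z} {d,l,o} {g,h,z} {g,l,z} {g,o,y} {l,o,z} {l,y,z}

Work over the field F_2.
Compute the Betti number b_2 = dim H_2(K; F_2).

n_0=8 n_1=26 n_2=17  [Z2]
∂1: piv[bd,bg,bl,bo,by,bz,dh] rk=7  ker:dg,dl,do,dy,dz,gh,gl,go,gy,gz,ho,hy,hz,lo,ly,lz,oy,oz,yz
∂2: piv[bdg,bdl,bdz,bgl,bgo,bgy,bgz,blo,blz,boy,dlo,ghz,loz,lyz] rk=14  ker:dgz,glz,goy
b_2=(17−14)−0=3

b_2=3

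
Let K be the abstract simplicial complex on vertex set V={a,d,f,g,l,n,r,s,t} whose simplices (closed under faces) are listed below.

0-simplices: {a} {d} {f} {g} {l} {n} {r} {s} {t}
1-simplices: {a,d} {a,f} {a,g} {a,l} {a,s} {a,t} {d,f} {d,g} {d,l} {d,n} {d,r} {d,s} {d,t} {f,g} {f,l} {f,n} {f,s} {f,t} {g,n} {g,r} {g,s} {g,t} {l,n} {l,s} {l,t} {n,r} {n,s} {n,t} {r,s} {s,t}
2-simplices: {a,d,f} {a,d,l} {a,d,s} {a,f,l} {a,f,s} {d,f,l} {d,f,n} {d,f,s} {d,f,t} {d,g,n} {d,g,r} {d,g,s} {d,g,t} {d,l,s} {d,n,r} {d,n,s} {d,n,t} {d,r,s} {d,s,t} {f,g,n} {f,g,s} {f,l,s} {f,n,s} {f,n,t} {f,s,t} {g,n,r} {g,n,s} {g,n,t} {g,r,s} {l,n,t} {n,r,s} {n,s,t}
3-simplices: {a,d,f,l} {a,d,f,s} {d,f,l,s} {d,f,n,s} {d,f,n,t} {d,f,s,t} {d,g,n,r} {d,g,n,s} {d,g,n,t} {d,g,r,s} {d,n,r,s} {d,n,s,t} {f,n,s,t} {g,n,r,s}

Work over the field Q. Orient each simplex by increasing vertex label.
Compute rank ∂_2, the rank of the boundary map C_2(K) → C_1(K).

n_0=9 n_1=30 n_2=32 n_3=14  [Q]
∂1: piv[ad,af,ag,al,as,at,dn,dr] rk=8  ker:df,dg,dl,ds,dt,fg,fl,fn,fs,ft,gn,gr,gs,gt,ln,ls,lt,nr,ns,nt,rs,st
∂2: piv[adf,adl,ads,afl,afs,dfn,dft,dgn,dgr,dgs,dgt,dls,dnr,dns,dnt,drs,dst,fgn,lnt] rk=19  ker:dfl,dfs,fgs,fls,fns,fnt,fst,gnr,gns,gnt,grs,nrs,nst
∂3: piv[adfl,adfs,dfls,dfns,dfnt,dfst,dgnr,dgns,dgnt,dgrs,dnrs,dnst] rk=12  ker:fnst,gnrs
rk∂_2=19

rank∂_2=19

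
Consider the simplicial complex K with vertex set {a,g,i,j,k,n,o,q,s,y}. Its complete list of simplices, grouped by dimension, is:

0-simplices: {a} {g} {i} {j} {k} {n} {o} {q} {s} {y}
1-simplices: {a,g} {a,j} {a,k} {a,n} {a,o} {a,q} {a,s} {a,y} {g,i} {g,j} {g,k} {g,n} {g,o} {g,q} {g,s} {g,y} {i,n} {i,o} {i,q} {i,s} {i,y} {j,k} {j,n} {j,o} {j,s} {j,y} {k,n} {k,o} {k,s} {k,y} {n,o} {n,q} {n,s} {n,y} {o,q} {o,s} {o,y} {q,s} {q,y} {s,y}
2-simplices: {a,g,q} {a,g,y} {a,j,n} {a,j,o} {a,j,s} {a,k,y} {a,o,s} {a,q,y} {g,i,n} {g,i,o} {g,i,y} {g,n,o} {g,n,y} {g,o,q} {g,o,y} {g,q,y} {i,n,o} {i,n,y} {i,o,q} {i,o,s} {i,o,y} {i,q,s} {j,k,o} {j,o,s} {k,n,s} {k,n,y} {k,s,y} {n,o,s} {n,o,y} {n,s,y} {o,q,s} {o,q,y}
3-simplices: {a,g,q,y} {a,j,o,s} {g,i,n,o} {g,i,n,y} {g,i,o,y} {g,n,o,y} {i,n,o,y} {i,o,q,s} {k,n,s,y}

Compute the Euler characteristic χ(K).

χ(K)=-7

n_0=10 n_1=40 n_2=32 n_3=9
χ=+10−40+32−9=-7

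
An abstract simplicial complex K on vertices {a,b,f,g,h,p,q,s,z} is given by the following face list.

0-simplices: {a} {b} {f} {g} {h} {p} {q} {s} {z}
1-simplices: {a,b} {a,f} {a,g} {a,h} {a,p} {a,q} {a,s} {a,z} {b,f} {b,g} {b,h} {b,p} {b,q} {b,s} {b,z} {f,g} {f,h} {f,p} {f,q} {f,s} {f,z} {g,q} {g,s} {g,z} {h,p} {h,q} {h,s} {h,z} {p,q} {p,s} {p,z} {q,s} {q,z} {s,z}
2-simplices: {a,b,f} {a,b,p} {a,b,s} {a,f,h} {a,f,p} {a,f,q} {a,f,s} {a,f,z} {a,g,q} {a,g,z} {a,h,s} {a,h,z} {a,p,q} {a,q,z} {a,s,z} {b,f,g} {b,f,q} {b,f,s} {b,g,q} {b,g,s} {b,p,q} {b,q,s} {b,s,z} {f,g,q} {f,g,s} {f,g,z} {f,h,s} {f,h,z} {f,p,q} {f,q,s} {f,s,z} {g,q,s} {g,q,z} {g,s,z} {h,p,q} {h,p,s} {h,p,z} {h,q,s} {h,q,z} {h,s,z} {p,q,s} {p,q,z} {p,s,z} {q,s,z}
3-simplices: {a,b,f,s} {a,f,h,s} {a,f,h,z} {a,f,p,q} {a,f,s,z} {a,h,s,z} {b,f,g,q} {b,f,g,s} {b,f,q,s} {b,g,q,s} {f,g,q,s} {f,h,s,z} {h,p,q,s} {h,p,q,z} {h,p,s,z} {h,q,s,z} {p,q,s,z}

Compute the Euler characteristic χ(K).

χ(K)=2

n_0=9 n_1=34 n_2=44 n_3=17
χ=+9−34+44−17=2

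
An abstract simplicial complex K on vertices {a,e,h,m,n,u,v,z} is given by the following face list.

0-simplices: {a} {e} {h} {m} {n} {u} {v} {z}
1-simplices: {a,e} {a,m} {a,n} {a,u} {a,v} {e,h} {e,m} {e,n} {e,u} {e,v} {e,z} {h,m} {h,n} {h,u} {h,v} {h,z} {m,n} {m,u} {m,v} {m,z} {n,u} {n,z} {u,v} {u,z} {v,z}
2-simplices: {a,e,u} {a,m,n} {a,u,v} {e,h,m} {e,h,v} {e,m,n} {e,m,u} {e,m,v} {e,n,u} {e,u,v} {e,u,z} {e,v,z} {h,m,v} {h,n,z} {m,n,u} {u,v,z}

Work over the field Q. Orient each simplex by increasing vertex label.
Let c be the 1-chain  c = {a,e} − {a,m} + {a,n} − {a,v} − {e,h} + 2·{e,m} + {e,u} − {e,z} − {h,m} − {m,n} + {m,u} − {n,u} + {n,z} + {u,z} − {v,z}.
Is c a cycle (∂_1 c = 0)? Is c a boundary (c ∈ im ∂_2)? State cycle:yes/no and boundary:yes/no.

cycle:yes boundary:no

n_0=8 n_1=25 n_2=16  [Q]
∂1: piv[ae,am,an,au,av,eh,ez] rk=7  ker:em,en,eu,ev,hm,hn,hu,hv,hz,mn,mu,mv,mz,nu,nz,uv,uz,vz
∂2: piv[aeu,amn,auv,ehm,ehv,emn,emu,emv,enu,euv,euz,evz,hnz] rk=13  ker:hmv,mnu,uvz
∂1c = 0
c vs im∂2: residual ≠ 0 ⇒ not boundary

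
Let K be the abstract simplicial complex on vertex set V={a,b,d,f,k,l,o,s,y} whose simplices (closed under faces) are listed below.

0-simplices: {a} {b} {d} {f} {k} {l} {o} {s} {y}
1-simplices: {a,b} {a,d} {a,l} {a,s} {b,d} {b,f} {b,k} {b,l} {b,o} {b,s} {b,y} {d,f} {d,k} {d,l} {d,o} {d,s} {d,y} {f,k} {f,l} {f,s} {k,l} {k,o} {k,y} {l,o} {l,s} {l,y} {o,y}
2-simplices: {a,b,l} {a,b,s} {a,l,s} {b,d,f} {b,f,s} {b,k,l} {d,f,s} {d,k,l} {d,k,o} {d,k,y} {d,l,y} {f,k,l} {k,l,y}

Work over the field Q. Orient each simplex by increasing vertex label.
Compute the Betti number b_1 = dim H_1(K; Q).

n_0=9 n_1=27 n_2=13  [Q]
∂1: piv[ab,ad,al,as,bf,bk,bo,by] rk=8  ker:bd,bl,bs,df,dk,dl,do,ds,dy,fk,fl,fs,kl,ko,ky,lo,ls,ly,oy
∂2: piv[abl,abs,als,bdf,bfs,bkl,dfs,dkl,dko,dky,dly,fkl] rk=12  ker:kly
b_1=(27−8)−12=7

b_1=7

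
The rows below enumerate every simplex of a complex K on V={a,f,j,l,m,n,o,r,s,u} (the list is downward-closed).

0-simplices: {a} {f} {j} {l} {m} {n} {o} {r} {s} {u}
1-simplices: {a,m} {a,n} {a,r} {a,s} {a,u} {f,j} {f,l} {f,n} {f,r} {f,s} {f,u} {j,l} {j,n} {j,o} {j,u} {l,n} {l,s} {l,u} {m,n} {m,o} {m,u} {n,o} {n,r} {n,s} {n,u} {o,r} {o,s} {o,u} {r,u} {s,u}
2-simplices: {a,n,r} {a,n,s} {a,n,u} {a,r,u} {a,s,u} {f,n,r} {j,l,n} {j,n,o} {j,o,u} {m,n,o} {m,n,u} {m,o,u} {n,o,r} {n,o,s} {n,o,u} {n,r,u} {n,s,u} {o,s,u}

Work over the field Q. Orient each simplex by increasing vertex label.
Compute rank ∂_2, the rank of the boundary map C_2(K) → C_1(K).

n_0=10 n_1=30 n_2=18  [Q]
∂1: piv[am,an,ar,as,au,fj,fl,fn,jo] rk=9  ker:fr,fs,fu,jl,jn,ju,ln,ls,lu,mn,mo,mu,no,nr,ns,nu,or,os,ou,ru,su
∂2: piv[anr,ans,anu,aru,asu,fnr,jln,jno,jou,mno,mnu,mou,nor,nos] rk=14  ker:nou,nru,nsu,osu
rk∂_2=14

rank∂_2=14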